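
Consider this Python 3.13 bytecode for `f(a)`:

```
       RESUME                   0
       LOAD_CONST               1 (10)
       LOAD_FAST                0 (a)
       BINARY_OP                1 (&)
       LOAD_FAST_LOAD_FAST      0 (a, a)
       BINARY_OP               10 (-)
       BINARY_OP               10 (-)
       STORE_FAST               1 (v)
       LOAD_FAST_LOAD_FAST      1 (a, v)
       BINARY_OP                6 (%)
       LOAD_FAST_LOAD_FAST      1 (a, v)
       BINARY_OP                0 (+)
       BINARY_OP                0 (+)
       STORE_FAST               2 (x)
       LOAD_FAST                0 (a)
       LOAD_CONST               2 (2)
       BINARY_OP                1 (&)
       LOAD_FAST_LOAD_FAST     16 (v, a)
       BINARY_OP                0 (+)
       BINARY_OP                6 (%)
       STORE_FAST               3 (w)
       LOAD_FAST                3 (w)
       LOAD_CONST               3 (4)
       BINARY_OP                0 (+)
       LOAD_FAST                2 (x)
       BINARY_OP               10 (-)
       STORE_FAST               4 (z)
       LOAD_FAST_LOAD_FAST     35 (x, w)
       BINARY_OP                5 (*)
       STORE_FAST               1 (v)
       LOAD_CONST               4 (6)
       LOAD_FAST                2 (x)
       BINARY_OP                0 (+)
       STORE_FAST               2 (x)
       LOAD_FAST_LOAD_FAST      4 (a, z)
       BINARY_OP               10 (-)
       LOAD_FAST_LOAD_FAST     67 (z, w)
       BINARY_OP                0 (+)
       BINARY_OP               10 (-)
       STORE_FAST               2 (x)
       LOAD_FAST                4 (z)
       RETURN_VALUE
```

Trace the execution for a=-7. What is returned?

LOAD_CONST → push 10. Stack: [10]
LOAD_FAST a → push -7. Stack: [10, -7]
BINARY_OP & → 10 & -7 = 8. Stack: [8]
LOAD_FAST_LOAD_FAST a,a → push -7,-7. Stack: [8, -7, -7]
BINARY_OP - → -7 - -7 = 0. Stack: [8, 0]
BINARY_OP - → 8 - 0 = 8. Stack: [8]
STORE_FAST v → v=8. Stack: []
LOAD_FAST_LOAD_FAST a,v → push -7,8. Stack: [-7, 8]
BINARY_OP % → -7 % 8 = 1. Stack: [1]
LOAD_FAST_LOAD_FAST a,v → push -7,8. Stack: [1, -7, 8]
BINARY_OP + → -7 + 8 = 1. Stack: [1, 1]
BINARY_OP + → 1 + 1 = 2. Stack: [2]
STORE_FAST x → x=2. Stack: []
LOAD_FAST a → push -7. Stack: [-7]
LOAD_CONST → push 2. Stack: [-7, 2]
BINARY_OP & → -7 & 2 = 0. Stack: [0]
LOAD_FAST_LOAD_FAST v,a → push 8,-7. Stack: [0, 8, -7]
BINARY_OP + → 8 + -7 = 1. Stack: [0, 1]
BINARY_OP % → 0 % 1 = 0. Stack: [0]
STORE_FAST w → w=0. Stack: []
LOAD_FAST w → push 0. Stack: [0]
LOAD_CONST → push 4. Stack: [0, 4]
BINARY_OP + → 0 + 4 = 4. Stack: [4]
LOAD_FAST x → push 2. Stack: [4, 2]
BINARY_OP - → 4 - 2 = 2. Stack: [2]
STORE_FAST z → z=2. Stack: []
LOAD_FAST_LOAD_FAST x,w → push 2,0. Stack: [2, 0]
BINARY_OP * → 2 * 0 = 0. Stack: [0]
STORE_FAST v → v=0. Stack: []
LOAD_CONST → push 6. Stack: [6]
LOAD_FAST x → push 2. Stack: [6, 2]
BINARY_OP + → 6 + 2 = 8. Stack: [8]
STORE_FAST x → x=8. Stack: []
LOAD_FAST_LOAD_FAST a,z → push -7,2. Stack: [-7, 2]
BINARY_OP - → -7 - 2 = -9. Stack: [-9]
LOAD_FAST_LOAD_FAST z,w → push 2,0. Stack: [-9, 2, 0]
BINARY_OP + → 2 + 0 = 2. Stack: [-9, 2]
BINARY_OP - → -9 - 2 = -11. Stack: [-11]
STORE_FAST x → x=-11. Stack: []
LOAD_FAST z → push 2. Stack: [2]
RETURN_VALUE → return 2.

2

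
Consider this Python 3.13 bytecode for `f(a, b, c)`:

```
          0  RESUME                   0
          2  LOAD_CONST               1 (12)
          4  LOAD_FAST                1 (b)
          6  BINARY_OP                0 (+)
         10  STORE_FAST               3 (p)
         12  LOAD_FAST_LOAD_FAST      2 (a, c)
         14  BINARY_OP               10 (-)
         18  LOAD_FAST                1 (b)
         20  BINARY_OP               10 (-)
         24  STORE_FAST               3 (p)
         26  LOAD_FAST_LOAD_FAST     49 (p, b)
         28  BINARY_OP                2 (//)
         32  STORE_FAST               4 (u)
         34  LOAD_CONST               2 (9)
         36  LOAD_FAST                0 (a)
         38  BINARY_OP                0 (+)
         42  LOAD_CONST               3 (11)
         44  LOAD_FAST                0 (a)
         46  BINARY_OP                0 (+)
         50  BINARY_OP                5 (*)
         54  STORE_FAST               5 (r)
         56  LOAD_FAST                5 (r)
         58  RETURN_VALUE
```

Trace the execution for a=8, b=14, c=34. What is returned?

LOAD_CONST → push 12. Stack: [12]
LOAD_FAST b → push 14. Stack: [12, 14]
BINARY_OP + → 12 + 14 = 26. Stack: [26]
STORE_FAST p → p=26. Stack: []
LOAD_FAST_LOAD_FAST a,c → push 8,34. Stack: [8, 34]
BINARY_OP - → 8 - 34 = -26. Stack: [-26]
LOAD_FAST b → push 14. Stack: [-26, 14]
BINARY_OP - → -26 - 14 = -40. Stack: [-40]
STORE_FAST p → p=-40. Stack: []
LOAD_FAST_LOAD_FAST p,b → push -40,14. Stack: [-40, 14]
BINARY_OP // → -40 // 14 = -3. Stack: [-3]
STORE_FAST u → u=-3. Stack: []
LOAD_CONST → push 9. Stack: [9]
LOAD_FAST a → push 8. Stack: [9, 8]
BINARY_OP + → 9 + 8 = 17. Stack: [17]
LOAD_CONST → push 11. Stack: [17, 11]
LOAD_FAST a → push 8. Stack: [17, 11, 8]
BINARY_OP + → 11 + 8 = 19. Stack: [17, 19]
BINARY_OP * → 17 * 19 = 323. Stack: [323]
STORE_FAST r → r=323. Stack: []
LOAD_FAST r → push 323. Stack: [323]
RETURN_VALUE → return 323.

323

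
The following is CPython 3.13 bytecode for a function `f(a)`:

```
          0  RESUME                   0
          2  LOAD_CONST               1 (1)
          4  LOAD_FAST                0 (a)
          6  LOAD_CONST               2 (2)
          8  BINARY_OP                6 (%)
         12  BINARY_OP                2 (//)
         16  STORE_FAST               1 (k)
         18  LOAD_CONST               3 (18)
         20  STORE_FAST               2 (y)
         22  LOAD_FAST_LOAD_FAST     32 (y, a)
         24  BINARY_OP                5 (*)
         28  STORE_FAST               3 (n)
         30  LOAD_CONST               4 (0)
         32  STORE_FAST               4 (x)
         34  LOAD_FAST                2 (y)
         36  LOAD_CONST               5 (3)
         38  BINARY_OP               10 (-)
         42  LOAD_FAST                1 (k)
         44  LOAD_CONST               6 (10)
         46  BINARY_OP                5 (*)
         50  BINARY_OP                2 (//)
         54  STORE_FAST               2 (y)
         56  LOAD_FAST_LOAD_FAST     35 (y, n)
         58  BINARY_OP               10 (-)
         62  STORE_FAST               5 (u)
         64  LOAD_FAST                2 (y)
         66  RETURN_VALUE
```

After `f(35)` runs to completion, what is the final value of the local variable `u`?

-629

LOAD_CONST → push 1. Stack: [1]
LOAD_FAST a → push 35. Stack: [1, 35]
LOAD_CONST → push 2. Stack: [1, 35, 2]
BINARY_OP % → 35 % 2 = 1. Stack: [1, 1]
BINARY_OP // → 1 // 1 = 1. Stack: [1]
STORE_FAST k → k=1. Stack: []
LOAD_CONST → push 18. Stack: [18]
STORE_FAST y → y=18. Stack: []
LOAD_FAST_LOAD_FAST y,a → push 18,35. Stack: [18, 35]
BINARY_OP * → 18 * 35 = 630. Stack: [630]
STORE_FAST n → n=630. Stack: []
LOAD_CONST → push 0. Stack: [0]
STORE_FAST x → x=0. Stack: []
LOAD_FAST y → push 18. Stack: [18]
LOAD_CONST → push 3. Stack: [18, 3]
BINARY_OP - → 18 - 3 = 15. Stack: [15]
LOAD_FAST k → push 1. Stack: [15, 1]
LOAD_CONST → push 10. Stack: [15, 1, 10]
BINARY_OP * → 1 * 10 = 10. Stack: [15, 10]
BINARY_OP // → 15 // 10 = 1. Stack: [1]
STORE_FAST y → y=1. Stack: []
LOAD_FAST_LOAD_FAST y,n → push 1,630. Stack: [1, 630]
BINARY_OP - → 1 - 630 = -629. Stack: [-629]
STORE_FAST u → u=-629. Stack: []
LOAD_FAST y → push 1. Stack: [1]
RETURN_VALUE → return 1.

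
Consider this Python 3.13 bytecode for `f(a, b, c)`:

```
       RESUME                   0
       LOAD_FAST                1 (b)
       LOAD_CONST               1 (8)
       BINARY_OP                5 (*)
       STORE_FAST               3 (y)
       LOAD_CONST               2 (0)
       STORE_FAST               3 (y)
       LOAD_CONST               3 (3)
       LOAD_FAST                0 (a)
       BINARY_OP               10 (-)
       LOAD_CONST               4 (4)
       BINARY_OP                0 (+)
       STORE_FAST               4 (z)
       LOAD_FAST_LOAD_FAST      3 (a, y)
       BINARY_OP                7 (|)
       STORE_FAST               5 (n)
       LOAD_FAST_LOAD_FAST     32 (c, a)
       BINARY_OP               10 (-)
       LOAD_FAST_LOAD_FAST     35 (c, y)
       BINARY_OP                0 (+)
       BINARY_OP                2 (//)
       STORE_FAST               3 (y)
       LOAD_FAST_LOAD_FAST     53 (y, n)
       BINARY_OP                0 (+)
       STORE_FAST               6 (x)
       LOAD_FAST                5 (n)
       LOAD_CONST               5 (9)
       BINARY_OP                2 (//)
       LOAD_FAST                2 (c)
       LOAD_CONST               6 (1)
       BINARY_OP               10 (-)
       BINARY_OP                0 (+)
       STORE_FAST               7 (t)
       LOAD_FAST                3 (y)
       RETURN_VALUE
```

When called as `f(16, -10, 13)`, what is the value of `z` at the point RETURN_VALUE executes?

-9

LOAD_FAST b → push -10. Stack: [-10]
LOAD_CONST → push 8. Stack: [-10, 8]
BINARY_OP * → -10 * 8 = -80. Stack: [-80]
STORE_FAST y → y=-80. Stack: []
LOAD_CONST → push 0. Stack: [0]
STORE_FAST y → y=0. Stack: []
LOAD_CONST → push 3. Stack: [3]
LOAD_FAST a → push 16. Stack: [3, 16]
BINARY_OP - → 3 - 16 = -13. Stack: [-13]
LOAD_CONST → push 4. Stack: [-13, 4]
BINARY_OP + → -13 + 4 = -9. Stack: [-9]
STORE_FAST z → z=-9. Stack: []
LOAD_FAST_LOAD_FAST a,y → push 16,0. Stack: [16, 0]
BINARY_OP | → 16 | 0 = 16. Stack: [16]
STORE_FAST n → n=16. Stack: []
LOAD_FAST_LOAD_FAST c,a → push 13,16. Stack: [13, 16]
BINARY_OP - → 13 - 16 = -3. Stack: [-3]
LOAD_FAST_LOAD_FAST c,y → push 13,0. Stack: [-3, 13, 0]
BINARY_OP + → 13 + 0 = 13. Stack: [-3, 13]
BINARY_OP // → -3 // 13 = -1. Stack: [-1]
STORE_FAST y → y=-1. Stack: []
LOAD_FAST_LOAD_FAST y,n → push -1,16. Stack: [-1, 16]
BINARY_OP + → -1 + 16 = 15. Stack: [15]
STORE_FAST x → x=15. Stack: []
LOAD_FAST n → push 16. Stack: [16]
LOAD_CONST → push 9. Stack: [16, 9]
BINARY_OP // → 16 // 9 = 1. Stack: [1]
LOAD_FAST c → push 13. Stack: [1, 13]
LOAD_CONST → push 1. Stack: [1, 13, 1]
BINARY_OP - → 13 - 1 = 12. Stack: [1, 12]
BINARY_OP + → 1 + 12 = 13. Stack: [13]
STORE_FAST t → t=13. Stack: []
LOAD_FAST y → push -1. Stack: [-1]
RETURN_VALUE → return -1.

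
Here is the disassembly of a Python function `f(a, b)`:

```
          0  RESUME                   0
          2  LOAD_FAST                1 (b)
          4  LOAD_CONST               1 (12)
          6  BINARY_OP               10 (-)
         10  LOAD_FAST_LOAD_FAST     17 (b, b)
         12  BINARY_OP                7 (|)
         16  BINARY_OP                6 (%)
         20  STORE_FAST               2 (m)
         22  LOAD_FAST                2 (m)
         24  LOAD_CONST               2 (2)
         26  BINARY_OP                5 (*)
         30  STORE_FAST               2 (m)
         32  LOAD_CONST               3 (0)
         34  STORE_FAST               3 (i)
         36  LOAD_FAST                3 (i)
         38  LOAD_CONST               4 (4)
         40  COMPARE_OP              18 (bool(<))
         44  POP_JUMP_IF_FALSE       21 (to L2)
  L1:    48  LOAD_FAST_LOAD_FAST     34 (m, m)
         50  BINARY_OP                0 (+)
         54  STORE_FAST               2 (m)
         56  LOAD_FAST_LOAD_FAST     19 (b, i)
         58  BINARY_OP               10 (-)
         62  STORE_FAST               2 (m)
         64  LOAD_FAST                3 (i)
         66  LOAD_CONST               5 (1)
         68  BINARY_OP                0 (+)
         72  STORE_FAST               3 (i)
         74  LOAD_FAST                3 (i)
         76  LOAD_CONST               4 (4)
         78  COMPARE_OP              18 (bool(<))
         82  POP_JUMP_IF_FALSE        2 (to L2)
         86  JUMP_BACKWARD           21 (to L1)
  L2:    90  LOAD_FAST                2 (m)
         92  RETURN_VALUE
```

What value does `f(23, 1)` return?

LOAD_FAST b → push 1
LOAD_CONST → push 12
BINARY_OP - → 1 - 12 = -11
LOAD_FAST_LOAD_FAST b,b → push 1,1
BINARY_OP | → 1 | 1 = 1
BINARY_OP % → -11 % 1 = 0
STORE_FAST m → m=0
LOAD_FAST m → push 0
LOAD_CONST → push 2
BINARY_OP * → 0 * 2 = 0
STORE_FAST m → m=0
LOAD_CONST → push 0
STORE_FAST i → i=0
LOAD_FAST i → push 0
LOAD_CONST → push 4
COMPARE_OP bool(<) → 0 vs 4 = True
POP_JUMP_IF_FALSE → pop True; no jump
LOAD_FAST_LOAD_FAST m,m → push 0,0
BINARY_OP + → 0 + 0 = 0
STORE_FAST m → m=0
LOAD_FAST_LOAD_FAST b,i → push 1,0
BINARY_OP - → 1 - 0 = 1
STORE_FAST m → m=1
LOAD_FAST i → push 0
LOAD_CONST → push 1
BINARY_OP + → 0 + 1 = 1
STORE_FAST i → i=1
LOAD_FAST i → push 1
LOAD_CONST → push 4
COMPARE_OP bool(<) → 1 vs 4 = True
POP_JUMP_IF_FALSE → pop True; no jump
LOAD_FAST_LOAD_FAST m,m → push 1,1
BINARY_OP + → 1 + 1 = 2
STORE_FAST m → m=2
LOAD_FAST_LOAD_FAST b,i → push 1,1
BINARY_OP - → 1 - 1 = 0
STORE_FAST m → m=0
LOAD_FAST i → push 1
LOAD_CONST → push 1
BINARY_OP + → 1 + 1 = 2
STORE_FAST i → i=2
LOAD_FAST i → push 2
LOAD_CONST → push 4
COMPARE_OP bool(<) → 2 vs 4 = True
POP_JUMP_IF_FALSE → pop True; no jump
LOAD_FAST_LOAD_FAST m,m → push 0,0
BINARY_OP + → 0 + 0 = 0
STORE_FAST m → m=0
LOAD_FAST_LOAD_FAST b,i → push 1,2
BINARY_OP - → 1 - 2 = -1
STORE_FAST m → m=-1
LOAD_FAST i → push 2
LOAD_CONST → push 1
BINARY_OP + → 2 + 1 = 3
STORE_FAST i → i=3
LOAD_FAST i → push 3
LOAD_CONST → push 4
COMPARE_OP bool(<) → 3 vs 4 = True
POP_JUMP_IF_FALSE → pop True; no jump
LOAD_FAST_LOAD_FAST m,m → push -1,-1
BINARY_OP + → -1 + -1 = -2
STORE_FAST m → m=-2
LOAD_FAST_LOAD_FAST b,i → push 1,3
BINARY_OP - → 1 - 3 = -2
STORE_FAST m → m=-2
LOAD_FAST i → push 3
LOAD_CONST → push 1
BINARY_OP + → 3 + 1 = 4
STORE_FAST i → i=4
LOAD_FAST i → push 4
LOAD_CONST → push 4
COMPARE_OP bool(<) → 4 vs 4 = False
POP_JUMP_IF_FALSE → pop False; jump
LOAD_FAST m → push -2
RETURN_VALUE → return -2.

-2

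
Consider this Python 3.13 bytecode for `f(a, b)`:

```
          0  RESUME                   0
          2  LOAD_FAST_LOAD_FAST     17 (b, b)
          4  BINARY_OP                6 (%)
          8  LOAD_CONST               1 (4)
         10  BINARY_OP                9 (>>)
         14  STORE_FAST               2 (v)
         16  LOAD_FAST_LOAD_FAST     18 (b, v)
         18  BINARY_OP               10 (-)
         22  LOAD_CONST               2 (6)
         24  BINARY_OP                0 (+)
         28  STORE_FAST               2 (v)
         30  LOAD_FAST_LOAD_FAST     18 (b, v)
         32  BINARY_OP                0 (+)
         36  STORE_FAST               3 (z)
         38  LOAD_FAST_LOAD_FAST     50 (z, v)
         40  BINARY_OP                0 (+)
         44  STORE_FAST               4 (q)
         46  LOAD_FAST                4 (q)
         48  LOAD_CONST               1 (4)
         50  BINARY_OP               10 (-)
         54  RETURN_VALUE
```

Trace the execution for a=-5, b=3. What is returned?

LOAD_FAST_LOAD_FAST b,b → push 3,3. Stack: [3, 3]
BINARY_OP % → 3 % 3 = 0. Stack: [0]
LOAD_CONST → push 4. Stack: [0, 4]
BINARY_OP >> → 0 >> 4 = 0. Stack: [0]
STORE_FAST v → v=0. Stack: []
LOAD_FAST_LOAD_FAST b,v → push 3,0. Stack: [3, 0]
BINARY_OP - → 3 - 0 = 3. Stack: [3]
LOAD_CONST → push 6. Stack: [3, 6]
BINARY_OP + → 3 + 6 = 9. Stack: [9]
STORE_FAST v → v=9. Stack: []
LOAD_FAST_LOAD_FAST b,v → push 3,9. Stack: [3, 9]
BINARY_OP + → 3 + 9 = 12. Stack: [12]
STORE_FAST z → z=12. Stack: []
LOAD_FAST_LOAD_FAST z,v → push 12,9. Stack: [12, 9]
BINARY_OP + → 12 + 9 = 21. Stack: [21]
STORE_FAST q → q=21. Stack: []
LOAD_FAST q → push 21. Stack: [21]
LOAD_CONST → push 4. Stack: [21, 4]
BINARY_OP - → 21 - 4 = 17. Stack: [17]
RETURN_VALUE → return 17.

17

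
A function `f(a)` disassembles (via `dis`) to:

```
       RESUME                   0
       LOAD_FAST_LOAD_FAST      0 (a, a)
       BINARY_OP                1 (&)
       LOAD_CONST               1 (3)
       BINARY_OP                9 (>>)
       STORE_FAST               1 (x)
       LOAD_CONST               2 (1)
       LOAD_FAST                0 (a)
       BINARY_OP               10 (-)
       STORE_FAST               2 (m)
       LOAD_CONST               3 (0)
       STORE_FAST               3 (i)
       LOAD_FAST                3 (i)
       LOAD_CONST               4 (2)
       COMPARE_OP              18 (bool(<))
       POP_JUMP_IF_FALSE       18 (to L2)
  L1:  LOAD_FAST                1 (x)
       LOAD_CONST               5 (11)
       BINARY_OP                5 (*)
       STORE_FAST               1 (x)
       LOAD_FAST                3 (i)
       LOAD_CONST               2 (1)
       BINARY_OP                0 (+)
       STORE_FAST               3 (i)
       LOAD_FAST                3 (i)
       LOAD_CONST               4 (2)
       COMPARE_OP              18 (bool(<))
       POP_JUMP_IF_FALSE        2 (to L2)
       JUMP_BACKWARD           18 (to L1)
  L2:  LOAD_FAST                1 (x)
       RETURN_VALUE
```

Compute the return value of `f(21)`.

LOAD_FAST_LOAD_FAST a,a → push 21,21. Stack: [21, 21]
BINARY_OP & → 21 & 21 = 21. Stack: [21]
LOAD_CONST → push 3. Stack: [21, 3]
BINARY_OP >> → 21 >> 3 = 2. Stack: [2]
STORE_FAST x → x=2. Stack: []
LOAD_CONST → push 1. Stack: [1]
LOAD_FAST a → push 21. Stack: [1, 21]
BINARY_OP - → 1 - 21 = -20. Stack: [-20]
STORE_FAST m → m=-20. Stack: []
LOAD_CONST → push 0. Stack: [0]
STORE_FAST i → i=0. Stack: []
LOAD_FAST i → push 0. Stack: [0]
LOAD_CONST → push 2. Stack: [0, 2]
COMPARE_OP bool(<) → 0 vs 2 = True. Stack: [True]
POP_JUMP_IF_FALSE → pop True; no jump. Stack: []
LOAD_FAST x → push 2. Stack: [2]
LOAD_CONST → push 11. Stack: [2, 11]
BINARY_OP * → 2 * 11 = 22. Stack: [22]
STORE_FAST x → x=22. Stack: []
LOAD_FAST i → push 0. Stack: [0]
LOAD_CONST → push 1. Stack: [0, 1]
BINARY_OP + → 0 + 1 = 1. Stack: [1]
STORE_FAST i → i=1. Stack: []
LOAD_FAST i → push 1. Stack: [1]
LOAD_CONST → push 2. Stack: [1, 2]
COMPARE_OP bool(<) → 1 vs 2 = True. Stack: [True]
POP_JUMP_IF_FALSE → pop True; no jump. Stack: []
LOAD_FAST x → push 22. Stack: [22]
LOAD_CONST → push 11. Stack: [22, 11]
BINARY_OP * → 22 * 11 = 242. Stack: [242]
STORE_FAST x → x=242. Stack: []
LOAD_FAST i → push 1. Stack: [1]
LOAD_CONST → push 1. Stack: [1, 1]
BINARY_OP + → 1 + 1 = 2. Stack: [2]
STORE_FAST i → i=2. Stack: []
LOAD_FAST i → push 2. Stack: [2]
LOAD_CONST → push 2. Stack: [2, 2]
COMPARE_OP bool(<) → 2 vs 2 = False. Stack: [False]
POP_JUMP_IF_FALSE → pop False; jump. Stack: []
LOAD_FAST x → push 242. Stack: [242]
RETURN_VALUE → return 242.

242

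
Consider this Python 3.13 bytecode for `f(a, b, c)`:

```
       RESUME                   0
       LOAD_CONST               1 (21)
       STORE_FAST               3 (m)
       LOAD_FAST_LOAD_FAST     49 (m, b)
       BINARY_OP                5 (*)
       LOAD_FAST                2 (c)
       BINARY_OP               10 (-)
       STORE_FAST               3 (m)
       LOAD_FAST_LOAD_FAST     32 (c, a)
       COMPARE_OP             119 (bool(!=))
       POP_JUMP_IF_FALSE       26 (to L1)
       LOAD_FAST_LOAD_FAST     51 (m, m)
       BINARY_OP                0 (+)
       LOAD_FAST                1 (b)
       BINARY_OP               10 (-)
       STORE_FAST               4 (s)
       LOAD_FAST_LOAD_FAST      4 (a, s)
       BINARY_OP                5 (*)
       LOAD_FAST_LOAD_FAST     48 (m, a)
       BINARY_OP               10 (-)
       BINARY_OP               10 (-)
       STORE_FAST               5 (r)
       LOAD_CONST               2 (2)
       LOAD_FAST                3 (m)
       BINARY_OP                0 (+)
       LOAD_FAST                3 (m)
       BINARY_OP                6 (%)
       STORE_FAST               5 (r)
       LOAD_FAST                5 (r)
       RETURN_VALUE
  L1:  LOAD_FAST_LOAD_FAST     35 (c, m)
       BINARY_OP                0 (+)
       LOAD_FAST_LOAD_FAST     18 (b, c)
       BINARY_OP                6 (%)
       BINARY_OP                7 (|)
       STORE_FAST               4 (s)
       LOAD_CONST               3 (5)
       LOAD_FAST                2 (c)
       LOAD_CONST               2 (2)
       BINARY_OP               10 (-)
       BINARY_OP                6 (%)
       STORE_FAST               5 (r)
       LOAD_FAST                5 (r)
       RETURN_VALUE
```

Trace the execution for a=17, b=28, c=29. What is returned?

2

LOAD_CONST → push 21. Stack: [21]
STORE_FAST m → m=21. Stack: []
LOAD_FAST_LOAD_FAST m,b → push 21,28. Stack: [21, 28]
BINARY_OP * → 21 * 28 = 588. Stack: [588]
LOAD_FAST c → push 29. Stack: [588, 29]
BINARY_OP - → 588 - 29 = 559. Stack: [559]
STORE_FAST m → m=559. Stack: []
LOAD_FAST_LOAD_FAST c,a → push 29,17. Stack: [29, 17]
COMPARE_OP bool(!=) → 29 vs 17 = True. Stack: [True]
POP_JUMP_IF_FALSE → pop True; no jump. Stack: []
LOAD_FAST_LOAD_FAST m,m → push 559,559. Stack: [559, 559]
BINARY_OP + → 559 + 559 = 1118. Stack: [1118]
LOAD_FAST b → push 28. Stack: [1118, 28]
BINARY_OP - → 1118 - 28 = 1090. Stack: [1090]
STORE_FAST s → s=1090. Stack: []
LOAD_FAST_LOAD_FAST a,s → push 17,1090. Stack: [17, 1090]
BINARY_OP * → 17 * 1090 = 18530. Stack: [18530]
LOAD_FAST_LOAD_FAST m,a → push 559,17. Stack: [18530, 559, 17]
BINARY_OP - → 559 - 17 = 542. Stack: [18530, 542]
BINARY_OP - → 18530 - 542 = 17988. Stack: [17988]
STORE_FAST r → r=17988. Stack: []
LOAD_CONST → push 2. Stack: [2]
LOAD_FAST m → push 559. Stack: [2, 559]
BINARY_OP + → 2 + 559 = 561. Stack: [561]
LOAD_FAST m → push 559. Stack: [561, 559]
BINARY_OP % → 561 % 559 = 2. Stack: [2]
STORE_FAST r → r=2. Stack: []
LOAD_FAST r → push 2. Stack: [2]
RETURN_VALUE → return 2.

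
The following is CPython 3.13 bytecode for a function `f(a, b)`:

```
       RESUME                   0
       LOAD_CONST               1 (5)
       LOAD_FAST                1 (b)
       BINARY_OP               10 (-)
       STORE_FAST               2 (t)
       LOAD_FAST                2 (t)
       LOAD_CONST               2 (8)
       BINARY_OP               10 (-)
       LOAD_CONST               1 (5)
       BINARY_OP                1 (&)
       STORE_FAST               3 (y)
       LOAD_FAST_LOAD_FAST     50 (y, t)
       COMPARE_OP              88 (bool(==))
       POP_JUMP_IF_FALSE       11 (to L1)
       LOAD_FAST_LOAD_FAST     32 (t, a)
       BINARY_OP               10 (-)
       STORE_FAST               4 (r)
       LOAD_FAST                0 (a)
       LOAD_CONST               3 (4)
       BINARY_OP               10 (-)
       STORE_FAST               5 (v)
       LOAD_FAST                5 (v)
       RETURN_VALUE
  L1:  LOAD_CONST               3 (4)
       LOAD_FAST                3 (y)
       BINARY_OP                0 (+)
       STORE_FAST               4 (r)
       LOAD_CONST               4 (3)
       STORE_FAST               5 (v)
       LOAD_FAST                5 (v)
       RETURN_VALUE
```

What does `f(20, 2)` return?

LOAD_CONST → push 5. Stack: [5]
LOAD_FAST b → push 2. Stack: [5, 2]
BINARY_OP - → 5 - 2 = 3. Stack: [3]
STORE_FAST t → t=3. Stack: []
LOAD_FAST t → push 3. Stack: [3]
LOAD_CONST → push 8. Stack: [3, 8]
BINARY_OP - → 3 - 8 = -5. Stack: [-5]
LOAD_CONST → push 5. Stack: [-5, 5]
BINARY_OP & → -5 & 5 = 1. Stack: [1]
STORE_FAST y → y=1. Stack: []
LOAD_FAST_LOAD_FAST y,t → push 1,3. Stack: [1, 3]
COMPARE_OP bool(==) → 1 vs 3 = False. Stack: [False]
POP_JUMP_IF_FALSE → pop False; jump. Stack: []
LOAD_CONST → push 4. Stack: [4]
LOAD_FAST y → push 1. Stack: [4, 1]
BINARY_OP + → 4 + 1 = 5. Stack: [5]
STORE_FAST r → r=5. Stack: []
LOAD_CONST → push 3. Stack: [3]
STORE_FAST v → v=3. Stack: []
LOAD_FAST v → push 3. Stack: [3]
RETURN_VALUE → return 3.

3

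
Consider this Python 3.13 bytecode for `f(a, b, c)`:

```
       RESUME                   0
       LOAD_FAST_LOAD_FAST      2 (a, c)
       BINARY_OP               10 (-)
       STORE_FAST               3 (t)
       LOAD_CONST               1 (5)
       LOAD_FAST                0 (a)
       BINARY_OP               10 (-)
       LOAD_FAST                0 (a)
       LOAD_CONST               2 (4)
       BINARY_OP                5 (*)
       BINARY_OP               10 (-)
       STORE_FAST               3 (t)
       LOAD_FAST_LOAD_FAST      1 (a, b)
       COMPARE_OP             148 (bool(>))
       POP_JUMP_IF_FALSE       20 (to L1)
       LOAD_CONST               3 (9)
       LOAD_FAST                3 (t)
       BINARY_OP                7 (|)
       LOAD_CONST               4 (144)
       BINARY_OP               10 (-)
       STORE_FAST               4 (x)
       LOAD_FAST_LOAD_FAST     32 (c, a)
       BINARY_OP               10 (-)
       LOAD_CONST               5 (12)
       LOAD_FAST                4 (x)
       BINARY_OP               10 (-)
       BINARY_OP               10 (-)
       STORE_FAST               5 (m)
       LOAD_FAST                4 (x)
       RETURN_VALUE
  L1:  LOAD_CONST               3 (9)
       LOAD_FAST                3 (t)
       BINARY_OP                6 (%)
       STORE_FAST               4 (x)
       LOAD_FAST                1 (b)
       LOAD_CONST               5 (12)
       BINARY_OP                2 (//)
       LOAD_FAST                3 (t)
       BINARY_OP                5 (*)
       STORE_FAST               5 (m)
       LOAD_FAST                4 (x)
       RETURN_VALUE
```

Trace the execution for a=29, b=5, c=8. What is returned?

LOAD_FAST_LOAD_FAST a,c → push 29,8. Stack: [29, 8]
BINARY_OP - → 29 - 8 = 21. Stack: [21]
STORE_FAST t → t=21. Stack: []
LOAD_CONST → push 5. Stack: [5]
LOAD_FAST a → push 29. Stack: [5, 29]
BINARY_OP - → 5 - 29 = -24. Stack: [-24]
LOAD_FAST a → push 29. Stack: [-24, 29]
LOAD_CONST → push 4. Stack: [-24, 29, 4]
BINARY_OP * → 29 * 4 = 116. Stack: [-24, 116]
BINARY_OP - → -24 - 116 = -140. Stack: [-140]
STORE_FAST t → t=-140. Stack: []
LOAD_FAST_LOAD_FAST a,b → push 29,5. Stack: [29, 5]
COMPARE_OP bool(>) → 29 vs 5 = True. Stack: [True]
POP_JUMP_IF_FALSE → pop True; no jump. Stack: []
LOAD_CONST → push 9. Stack: [9]
LOAD_FAST t → push -140. Stack: [9, -140]
BINARY_OP | → 9 | -140 = -131. Stack: [-131]
LOAD_CONST → push 144. Stack: [-131, 144]
BINARY_OP - → -131 - 144 = -275. Stack: [-275]
STORE_FAST x → x=-275. Stack: []
LOAD_FAST_LOAD_FAST c,a → push 8,29. Stack: [8, 29]
BINARY_OP - → 8 - 29 = -21. Stack: [-21]
LOAD_CONST → push 12. Stack: [-21, 12]
LOAD_FAST x → push -275. Stack: [-21, 12, -275]
BINARY_OP - → 12 - -275 = 287. Stack: [-21, 287]
BINARY_OP - → -21 - 287 = -308. Stack: [-308]
STORE_FAST m → m=-308. Stack: []
LOAD_FAST x → push -275. Stack: [-275]
RETURN_VALUE → return -275.

-275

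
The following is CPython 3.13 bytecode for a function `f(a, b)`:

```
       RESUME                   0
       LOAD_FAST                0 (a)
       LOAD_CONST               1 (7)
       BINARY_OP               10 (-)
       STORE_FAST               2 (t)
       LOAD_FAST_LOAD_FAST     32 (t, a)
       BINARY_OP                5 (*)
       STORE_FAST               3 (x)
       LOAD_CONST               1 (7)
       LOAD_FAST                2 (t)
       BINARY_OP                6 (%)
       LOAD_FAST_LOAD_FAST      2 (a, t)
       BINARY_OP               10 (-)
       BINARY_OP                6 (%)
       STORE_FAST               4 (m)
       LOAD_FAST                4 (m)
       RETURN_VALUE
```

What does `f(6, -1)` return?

LOAD_FAST a → push 6. Stack: [6]
LOAD_CONST → push 7. Stack: [6, 7]
BINARY_OP - → 6 - 7 = -1. Stack: [-1]
STORE_FAST t → t=-1. Stack: []
LOAD_FAST_LOAD_FAST t,a → push -1,6. Stack: [-1, 6]
BINARY_OP * → -1 * 6 = -6. Stack: [-6]
STORE_FAST x → x=-6. Stack: []
LOAD_CONST → push 7. Stack: [7]
LOAD_FAST t → push -1. Stack: [7, -1]
BINARY_OP % → 7 % -1 = 0. Stack: [0]
LOAD_FAST_LOAD_FAST a,t → push 6,-1. Stack: [0, 6, -1]
BINARY_OP - → 6 - -1 = 7. Stack: [0, 7]
BINARY_OP % → 0 % 7 = 0. Stack: [0]
STORE_FAST m → m=0. Stack: []
LOAD_FAST m → push 0. Stack: [0]
RETURN_VALUE → return 0.

0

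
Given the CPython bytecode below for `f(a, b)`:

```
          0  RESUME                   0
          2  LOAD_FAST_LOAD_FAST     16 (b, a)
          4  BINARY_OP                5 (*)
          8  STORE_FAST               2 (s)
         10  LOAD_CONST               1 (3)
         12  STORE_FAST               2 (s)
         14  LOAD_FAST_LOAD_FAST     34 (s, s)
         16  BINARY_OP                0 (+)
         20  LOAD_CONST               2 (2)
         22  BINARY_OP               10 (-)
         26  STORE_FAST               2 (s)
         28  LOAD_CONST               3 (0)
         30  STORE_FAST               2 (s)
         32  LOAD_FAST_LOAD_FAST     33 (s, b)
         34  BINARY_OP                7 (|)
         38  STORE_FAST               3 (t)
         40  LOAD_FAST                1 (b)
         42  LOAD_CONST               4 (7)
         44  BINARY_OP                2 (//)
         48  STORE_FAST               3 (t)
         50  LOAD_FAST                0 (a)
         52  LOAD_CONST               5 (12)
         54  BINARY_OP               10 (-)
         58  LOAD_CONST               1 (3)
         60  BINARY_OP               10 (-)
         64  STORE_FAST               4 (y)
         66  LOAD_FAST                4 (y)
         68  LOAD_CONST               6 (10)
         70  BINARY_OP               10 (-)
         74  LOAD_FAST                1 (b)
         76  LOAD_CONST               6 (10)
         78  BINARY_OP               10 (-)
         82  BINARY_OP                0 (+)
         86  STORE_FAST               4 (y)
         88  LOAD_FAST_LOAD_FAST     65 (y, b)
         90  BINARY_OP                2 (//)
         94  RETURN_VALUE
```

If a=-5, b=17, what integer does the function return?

-2

LOAD_FAST_LOAD_FAST b,a → push 17,-5. Stack: [17, -5]
BINARY_OP * → 17 * -5 = -85. Stack: [-85]
STORE_FAST s → s=-85. Stack: []
LOAD_CONST → push 3. Stack: [3]
STORE_FAST s → s=3. Stack: []
LOAD_FAST_LOAD_FAST s,s → push 3,3. Stack: [3, 3]
BINARY_OP + → 3 + 3 = 6. Stack: [6]
LOAD_CONST → push 2. Stack: [6, 2]
BINARY_OP - → 6 - 2 = 4. Stack: [4]
STORE_FAST s → s=4. Stack: []
LOAD_CONST → push 0. Stack: [0]
STORE_FAST s → s=0. Stack: []
LOAD_FAST_LOAD_FAST s,b → push 0,17. Stack: [0, 17]
BINARY_OP | → 0 | 17 = 17. Stack: [17]
STORE_FAST t → t=17. Stack: []
LOAD_FAST b → push 17. Stack: [17]
LOAD_CONST → push 7. Stack: [17, 7]
BINARY_OP // → 17 // 7 = 2. Stack: [2]
STORE_FAST t → t=2. Stack: []
LOAD_FAST a → push -5. Stack: [-5]
LOAD_CONST → push 12. Stack: [-5, 12]
BINARY_OP - → -5 - 12 = -17. Stack: [-17]
LOAD_CONST → push 3. Stack: [-17, 3]
BINARY_OP - → -17 - 3 = -20. Stack: [-20]
STORE_FAST y → y=-20. Stack: []
LOAD_FAST y → push -20. Stack: [-20]
LOAD_CONST → push 10. Stack: [-20, 10]
BINARY_OP - → -20 - 10 = -30. Stack: [-30]
LOAD_FAST b → push 17. Stack: [-30, 17]
LOAD_CONST → push 10. Stack: [-30, 17, 10]
BINARY_OP - → 17 - 10 = 7. Stack: [-30, 7]
BINARY_OP + → -30 + 7 = -23. Stack: [-23]
STORE_FAST y → y=-23. Stack: []
LOAD_FAST_LOAD_FAST y,b → push -23,17. Stack: [-23, 17]
BINARY_OP // → -23 // 17 = -2. Stack: [-2]
RETURN_VALUE → return -2.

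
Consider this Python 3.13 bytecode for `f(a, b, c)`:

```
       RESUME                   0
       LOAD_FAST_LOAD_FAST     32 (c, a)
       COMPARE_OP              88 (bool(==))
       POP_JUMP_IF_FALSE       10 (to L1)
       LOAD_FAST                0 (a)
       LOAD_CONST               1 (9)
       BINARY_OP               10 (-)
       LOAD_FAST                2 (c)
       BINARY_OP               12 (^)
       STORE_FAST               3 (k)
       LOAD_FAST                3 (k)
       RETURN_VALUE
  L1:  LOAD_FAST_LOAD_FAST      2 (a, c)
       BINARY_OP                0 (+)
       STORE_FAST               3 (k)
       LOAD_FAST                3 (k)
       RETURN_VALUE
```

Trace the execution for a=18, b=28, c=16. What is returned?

LOAD_FAST_LOAD_FAST c,a → push 16,18. Stack: [16, 18]
COMPARE_OP bool(==) → 16 vs 18 = False. Stack: [False]
POP_JUMP_IF_FALSE → pop False; jump. Stack: []
LOAD_FAST_LOAD_FAST a,c → push 18,16. Stack: [18, 16]
BINARY_OP + → 18 + 16 = 34. Stack: [34]
STORE_FAST k → k=34. Stack: []
LOAD_FAST k → push 34. Stack: [34]
RETURN_VALUE → return 34.

34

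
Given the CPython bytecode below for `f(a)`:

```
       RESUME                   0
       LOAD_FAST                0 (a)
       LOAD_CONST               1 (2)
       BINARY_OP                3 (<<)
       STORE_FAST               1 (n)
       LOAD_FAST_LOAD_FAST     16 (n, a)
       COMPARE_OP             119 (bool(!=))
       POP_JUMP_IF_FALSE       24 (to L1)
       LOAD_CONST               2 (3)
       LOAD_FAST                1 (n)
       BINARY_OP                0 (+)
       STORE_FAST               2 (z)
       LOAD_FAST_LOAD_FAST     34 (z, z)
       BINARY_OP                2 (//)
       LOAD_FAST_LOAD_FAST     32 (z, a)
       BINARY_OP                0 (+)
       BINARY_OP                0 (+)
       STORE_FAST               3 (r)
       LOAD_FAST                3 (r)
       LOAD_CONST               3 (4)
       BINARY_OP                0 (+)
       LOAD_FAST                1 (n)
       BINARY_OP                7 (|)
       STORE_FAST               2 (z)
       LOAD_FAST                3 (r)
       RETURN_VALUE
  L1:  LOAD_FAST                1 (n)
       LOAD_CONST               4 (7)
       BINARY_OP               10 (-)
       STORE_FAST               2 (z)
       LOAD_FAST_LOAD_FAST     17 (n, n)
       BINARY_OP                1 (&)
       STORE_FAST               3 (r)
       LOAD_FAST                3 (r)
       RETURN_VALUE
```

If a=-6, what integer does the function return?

LOAD_FAST a → push -6. Stack: [-6]
LOAD_CONST → push 2. Stack: [-6, 2]
BINARY_OP << → -6 << 2 = -24. Stack: [-24]
STORE_FAST n → n=-24. Stack: []
LOAD_FAST_LOAD_FAST n,a → push -24,-6. Stack: [-24, -6]
COMPARE_OP bool(!=) → -24 vs -6 = True. Stack: [True]
POP_JUMP_IF_FALSE → pop True; no jump. Stack: []
LOAD_CONST → push 3. Stack: [3]
LOAD_FAST n → push -24. Stack: [3, -24]
BINARY_OP + → 3 + -24 = -21. Stack: [-21]
STORE_FAST z → z=-21. Stack: []
LOAD_FAST_LOAD_FAST z,z → push -21,-21. Stack: [-21, -21]
BINARY_OP // → -21 // -21 = 1. Stack: [1]
LOAD_FAST_LOAD_FAST z,a → push -21,-6. Stack: [1, -21, -6]
BINARY_OP + → -21 + -6 = -27. Stack: [1, -27]
BINARY_OP + → 1 + -27 = -26. Stack: [-26]
STORE_FAST r → r=-26. Stack: []
LOAD_FAST r → push -26. Stack: [-26]
LOAD_CONST → push 4. Stack: [-26, 4]
BINARY_OP + → -26 + 4 = -22. Stack: [-22]
LOAD_FAST n → push -24. Stack: [-22, -24]
BINARY_OP | → -22 | -24 = -22. Stack: [-22]
STORE_FAST z → z=-22. Stack: []
LOAD_FAST r → push -26. Stack: [-26]
RETURN_VALUE → return -26.

-26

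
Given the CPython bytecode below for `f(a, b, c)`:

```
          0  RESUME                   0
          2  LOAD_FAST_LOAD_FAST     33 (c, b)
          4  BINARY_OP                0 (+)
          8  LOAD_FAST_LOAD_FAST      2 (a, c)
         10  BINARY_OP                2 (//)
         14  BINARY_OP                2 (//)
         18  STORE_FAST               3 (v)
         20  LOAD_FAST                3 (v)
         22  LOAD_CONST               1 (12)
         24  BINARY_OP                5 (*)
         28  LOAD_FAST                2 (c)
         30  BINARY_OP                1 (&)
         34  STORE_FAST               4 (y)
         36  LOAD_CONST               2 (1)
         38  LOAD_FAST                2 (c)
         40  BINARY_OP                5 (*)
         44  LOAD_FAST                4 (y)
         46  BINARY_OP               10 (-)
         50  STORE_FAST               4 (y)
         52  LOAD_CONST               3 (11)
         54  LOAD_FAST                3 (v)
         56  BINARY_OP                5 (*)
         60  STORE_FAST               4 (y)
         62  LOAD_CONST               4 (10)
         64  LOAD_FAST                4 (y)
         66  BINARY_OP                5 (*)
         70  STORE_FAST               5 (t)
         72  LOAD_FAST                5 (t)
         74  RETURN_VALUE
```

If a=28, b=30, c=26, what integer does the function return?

6160

LOAD_FAST_LOAD_FAST c,b → push 26,30. Stack: [26, 30]
BINARY_OP + → 26 + 30 = 56. Stack: [56]
LOAD_FAST_LOAD_FAST a,c → push 28,26. Stack: [56, 28, 26]
BINARY_OP // → 28 // 26 = 1. Stack: [56, 1]
BINARY_OP // → 56 // 1 = 56. Stack: [56]
STORE_FAST v → v=56. Stack: []
LOAD_FAST v → push 56. Stack: [56]
LOAD_CONST → push 12. Stack: [56, 12]
BINARY_OP * → 56 * 12 = 672. Stack: [672]
LOAD_FAST c → push 26. Stack: [672, 26]
BINARY_OP & → 672 & 26 = 0. Stack: [0]
STORE_FAST y → y=0. Stack: []
LOAD_CONST → push 1. Stack: [1]
LOAD_FAST c → push 26. Stack: [1, 26]
BINARY_OP * → 1 * 26 = 26. Stack: [26]
LOAD_FAST y → push 0. Stack: [26, 0]
BINARY_OP - → 26 - 0 = 26. Stack: [26]
STORE_FAST y → y=26. Stack: []
LOAD_CONST → push 11. Stack: [11]
LOAD_FAST v → push 56. Stack: [11, 56]
BINARY_OP * → 11 * 56 = 616. Stack: [616]
STORE_FAST y → y=616. Stack: []
LOAD_CONST → push 10. Stack: [10]
LOAD_FAST y → push 616. Stack: [10, 616]
BINARY_OP * → 10 * 616 = 6160. Stack: [6160]
STORE_FAST t → t=6160. Stack: []
LOAD_FAST t → push 6160. Stack: [6160]
RETURN_VALUE → return 6160.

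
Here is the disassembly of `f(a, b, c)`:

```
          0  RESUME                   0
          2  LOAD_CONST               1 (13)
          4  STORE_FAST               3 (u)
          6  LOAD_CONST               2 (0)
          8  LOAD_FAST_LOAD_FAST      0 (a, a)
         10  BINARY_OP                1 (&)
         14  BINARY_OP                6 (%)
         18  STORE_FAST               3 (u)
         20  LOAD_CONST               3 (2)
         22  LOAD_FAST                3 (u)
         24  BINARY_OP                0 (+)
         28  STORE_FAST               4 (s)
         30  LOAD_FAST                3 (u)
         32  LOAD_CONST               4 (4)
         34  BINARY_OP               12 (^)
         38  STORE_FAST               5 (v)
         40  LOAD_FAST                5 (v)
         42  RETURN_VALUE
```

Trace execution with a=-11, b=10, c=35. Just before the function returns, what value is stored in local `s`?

LOAD_CONST → push 13. Stack: [13]
STORE_FAST u → u=13. Stack: []
LOAD_CONST → push 0. Stack: [0]
LOAD_FAST_LOAD_FAST a,a → push -11,-11. Stack: [0, -11, -11]
BINARY_OP & → -11 & -11 = -11. Stack: [0, -11]
BINARY_OP % → 0 % -11 = 0. Stack: [0]
STORE_FAST u → u=0. Stack: []
LOAD_CONST → push 2. Stack: [2]
LOAD_FAST u → push 0. Stack: [2, 0]
BINARY_OP + → 2 + 0 = 2. Stack: [2]
STORE_FAST s → s=2. Stack: []
LOAD_FAST u → push 0. Stack: [0]
LOAD_CONST → push 4. Stack: [0, 4]
BINARY_OP ^ → 0 ^ 4 = 4. Stack: [4]
STORE_FAST v → v=4. Stack: []
LOAD_FAST v → push 4. Stack: [4]
RETURN_VALUE → return 4.

2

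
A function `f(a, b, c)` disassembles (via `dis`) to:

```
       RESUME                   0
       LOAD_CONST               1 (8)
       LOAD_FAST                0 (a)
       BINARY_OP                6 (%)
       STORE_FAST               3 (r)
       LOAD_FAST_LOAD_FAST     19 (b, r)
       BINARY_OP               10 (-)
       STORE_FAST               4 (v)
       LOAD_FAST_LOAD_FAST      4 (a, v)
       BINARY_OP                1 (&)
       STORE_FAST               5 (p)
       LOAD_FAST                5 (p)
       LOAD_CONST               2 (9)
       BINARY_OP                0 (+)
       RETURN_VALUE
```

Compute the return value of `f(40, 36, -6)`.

LOAD_CONST → push 8. Stack: [8]
LOAD_FAST a → push 40. Stack: [8, 40]
BINARY_OP % → 8 % 40 = 8. Stack: [8]
STORE_FAST r → r=8. Stack: []
LOAD_FAST_LOAD_FAST b,r → push 36,8. Stack: [36, 8]
BINARY_OP - → 36 - 8 = 28. Stack: [28]
STORE_FAST v → v=28. Stack: []
LOAD_FAST_LOAD_FAST a,v → push 40,28. Stack: [40, 28]
BINARY_OP & → 40 & 28 = 8. Stack: [8]
STORE_FAST p → p=8. Stack: []
LOAD_FAST p → push 8. Stack: [8]
LOAD_CONST → push 9. Stack: [8, 9]
BINARY_OP + → 8 + 9 = 17. Stack: [17]
RETURN_VALUE → return 17.

17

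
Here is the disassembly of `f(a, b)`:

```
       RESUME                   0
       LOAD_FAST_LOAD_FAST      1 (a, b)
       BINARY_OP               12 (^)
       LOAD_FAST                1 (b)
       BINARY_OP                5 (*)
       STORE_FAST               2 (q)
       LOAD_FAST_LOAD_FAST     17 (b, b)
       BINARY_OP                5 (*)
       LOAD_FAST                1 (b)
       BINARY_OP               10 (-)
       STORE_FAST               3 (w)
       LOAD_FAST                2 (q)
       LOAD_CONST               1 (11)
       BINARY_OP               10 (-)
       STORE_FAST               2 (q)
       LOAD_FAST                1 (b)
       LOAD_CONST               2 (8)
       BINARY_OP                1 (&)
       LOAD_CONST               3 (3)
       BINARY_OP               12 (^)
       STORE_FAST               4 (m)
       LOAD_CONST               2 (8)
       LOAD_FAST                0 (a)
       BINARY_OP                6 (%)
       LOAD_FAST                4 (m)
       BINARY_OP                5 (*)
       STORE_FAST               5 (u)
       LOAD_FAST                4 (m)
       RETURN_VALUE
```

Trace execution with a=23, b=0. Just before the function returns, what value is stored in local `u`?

LOAD_FAST_LOAD_FAST a,b → push 23,0. Stack: [23, 0]
BINARY_OP ^ → 23 ^ 0 = 23. Stack: [23]
LOAD_FAST b → push 0. Stack: [23, 0]
BINARY_OP * → 23 * 0 = 0. Stack: [0]
STORE_FAST q → q=0. Stack: []
LOAD_FAST_LOAD_FAST b,b → push 0,0. Stack: [0, 0]
BINARY_OP * → 0 * 0 = 0. Stack: [0]
LOAD_FAST b → push 0. Stack: [0, 0]
BINARY_OP - → 0 - 0 = 0. Stack: [0]
STORE_FAST w → w=0. Stack: []
LOAD_FAST q → push 0. Stack: [0]
LOAD_CONST → push 11. Stack: [0, 11]
BINARY_OP - → 0 - 11 = -11. Stack: [-11]
STORE_FAST q → q=-11. Stack: []
LOAD_FAST b → push 0. Stack: [0]
LOAD_CONST → push 8. Stack: [0, 8]
BINARY_OP & → 0 & 8 = 0. Stack: [0]
LOAD_CONST → push 3. Stack: [0, 3]
BINARY_OP ^ → 0 ^ 3 = 3. Stack: [3]
STORE_FAST m → m=3. Stack: []
LOAD_CONST → push 8. Stack: [8]
LOAD_FAST a → push 23. Stack: [8, 23]
BINARY_OP % → 8 % 23 = 8. Stack: [8]
LOAD_FAST m → push 3. Stack: [8, 3]
BINARY_OP * → 8 * 3 = 24. Stack: [24]
STORE_FAST u → u=24. Stack: []
LOAD_FAST m → push 3. Stack: [3]
RETURN_VALUE → return 3.

24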